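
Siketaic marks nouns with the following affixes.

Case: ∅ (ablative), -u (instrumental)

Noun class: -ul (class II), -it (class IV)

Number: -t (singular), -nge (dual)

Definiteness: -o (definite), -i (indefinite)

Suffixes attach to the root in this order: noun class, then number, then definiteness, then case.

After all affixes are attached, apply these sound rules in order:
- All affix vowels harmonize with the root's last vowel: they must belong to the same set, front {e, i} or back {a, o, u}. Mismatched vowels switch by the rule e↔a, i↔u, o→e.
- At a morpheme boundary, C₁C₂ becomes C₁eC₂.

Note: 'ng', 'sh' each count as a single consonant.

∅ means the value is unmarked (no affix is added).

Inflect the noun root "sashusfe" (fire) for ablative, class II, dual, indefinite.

sashusfeilengei

Attach noun class class II -ul → sashusfeul.
Attach number dual -nge → sashusfeulnge.
Attach definiteness indefinite -i → sashusfeulngei.
case = ablative: zero marking, form stays sashusfeulngei.
Apply vowel harmony: sashusfeulngei → sashusfeilngei.
Apply epenthesis: sashusfeilngei → sashusfeilengei.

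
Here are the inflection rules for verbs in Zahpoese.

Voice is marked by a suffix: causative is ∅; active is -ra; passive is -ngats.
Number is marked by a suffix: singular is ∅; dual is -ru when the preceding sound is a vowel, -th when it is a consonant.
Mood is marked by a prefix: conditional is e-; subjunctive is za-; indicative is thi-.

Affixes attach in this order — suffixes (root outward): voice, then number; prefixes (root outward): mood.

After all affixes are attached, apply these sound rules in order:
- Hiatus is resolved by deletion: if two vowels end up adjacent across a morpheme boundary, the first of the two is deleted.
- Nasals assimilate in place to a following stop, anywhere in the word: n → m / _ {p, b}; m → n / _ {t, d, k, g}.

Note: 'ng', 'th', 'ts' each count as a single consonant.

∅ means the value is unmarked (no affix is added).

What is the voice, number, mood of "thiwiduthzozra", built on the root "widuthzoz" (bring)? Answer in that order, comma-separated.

active, singular, indicative

Segment: thi-widuthzoz-ra.
voice: -ra → active.
number: ∅ → singular.
mood: thi- → indicative.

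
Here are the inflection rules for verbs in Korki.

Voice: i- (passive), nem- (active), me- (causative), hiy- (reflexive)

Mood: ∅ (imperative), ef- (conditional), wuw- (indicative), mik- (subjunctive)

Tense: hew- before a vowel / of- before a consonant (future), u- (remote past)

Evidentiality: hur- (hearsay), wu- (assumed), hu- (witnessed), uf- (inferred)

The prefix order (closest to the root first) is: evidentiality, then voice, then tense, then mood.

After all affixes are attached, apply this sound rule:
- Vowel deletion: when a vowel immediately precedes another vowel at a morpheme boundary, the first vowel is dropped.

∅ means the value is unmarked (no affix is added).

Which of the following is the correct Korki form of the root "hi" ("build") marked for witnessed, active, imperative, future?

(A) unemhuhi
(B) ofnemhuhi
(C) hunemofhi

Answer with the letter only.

Attach evidentiality witnessed hu- → huhi.
Attach voice active nem- → nemhuhi.
Attach tense future of- (before consonant 'n') → ofnemhuhi.
mood = imperative: zero marking, form stays ofnemhuhi.
Vowel deletion: no change.
So the correct form is ofnemhuhi, option (B).
(C) hunemofhi is wrong: it has the affixes in the wrong order.
(A) unemhuhi is wrong: it uses remote past instead of future for tense.

B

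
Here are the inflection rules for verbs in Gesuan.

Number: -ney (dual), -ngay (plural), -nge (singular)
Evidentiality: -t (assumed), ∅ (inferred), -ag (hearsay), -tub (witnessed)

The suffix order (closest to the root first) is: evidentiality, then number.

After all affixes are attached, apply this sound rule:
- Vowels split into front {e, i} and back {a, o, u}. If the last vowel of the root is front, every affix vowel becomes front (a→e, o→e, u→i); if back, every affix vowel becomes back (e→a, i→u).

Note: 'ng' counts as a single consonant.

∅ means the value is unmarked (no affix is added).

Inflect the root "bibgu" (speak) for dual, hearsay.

bibguagnay

Attach evidentiality hearsay -ag → bibguag.
Attach number dual -ney → bibguagney.
Apply vowel harmony: bibguagney → bibguagnay.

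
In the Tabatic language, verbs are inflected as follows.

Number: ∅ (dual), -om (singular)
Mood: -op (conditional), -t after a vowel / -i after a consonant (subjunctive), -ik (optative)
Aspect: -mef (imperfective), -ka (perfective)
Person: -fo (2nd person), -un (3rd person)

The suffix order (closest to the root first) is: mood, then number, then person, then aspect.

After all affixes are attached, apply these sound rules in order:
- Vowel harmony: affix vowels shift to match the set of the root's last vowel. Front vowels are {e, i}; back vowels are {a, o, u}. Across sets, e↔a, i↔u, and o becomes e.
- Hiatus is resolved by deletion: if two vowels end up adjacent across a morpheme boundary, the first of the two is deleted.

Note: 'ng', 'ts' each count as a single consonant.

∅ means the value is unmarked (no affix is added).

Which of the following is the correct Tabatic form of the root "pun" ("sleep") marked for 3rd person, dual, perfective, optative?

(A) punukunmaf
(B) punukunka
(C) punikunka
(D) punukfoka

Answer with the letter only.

B

Attach mood optative -ik → punik.
number = dual: zero marking, form stays punik.
Attach person 3rd person -un → punikun.
Attach aspect perfective -ka → punikunka.
Apply vowel harmony: punikunka → punukunka.
Vowel deletion: no change.
So the correct form is punukunka, option (B).
(D) punukfoka is wrong: it uses 2nd person instead of 3rd person for person.
(A) punukunmaf is wrong: it uses imperfective instead of perfective for aspect.
(C) punikunka is wrong: it fails to apply the sound rule(s).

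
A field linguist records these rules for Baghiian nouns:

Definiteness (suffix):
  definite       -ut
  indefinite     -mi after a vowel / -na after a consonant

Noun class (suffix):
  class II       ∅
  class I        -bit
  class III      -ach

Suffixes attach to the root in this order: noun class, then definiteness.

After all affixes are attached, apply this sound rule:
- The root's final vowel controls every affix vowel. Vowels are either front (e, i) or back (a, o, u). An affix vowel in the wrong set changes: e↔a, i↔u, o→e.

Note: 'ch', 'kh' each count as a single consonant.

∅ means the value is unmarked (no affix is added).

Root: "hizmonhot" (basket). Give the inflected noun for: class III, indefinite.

hizmonhotachna

Attach noun class class III -ach → hizmonhotach.
Attach definiteness indefinite -na (after consonant 'ch') → hizmonhotachna.
Vowel harmony: no change.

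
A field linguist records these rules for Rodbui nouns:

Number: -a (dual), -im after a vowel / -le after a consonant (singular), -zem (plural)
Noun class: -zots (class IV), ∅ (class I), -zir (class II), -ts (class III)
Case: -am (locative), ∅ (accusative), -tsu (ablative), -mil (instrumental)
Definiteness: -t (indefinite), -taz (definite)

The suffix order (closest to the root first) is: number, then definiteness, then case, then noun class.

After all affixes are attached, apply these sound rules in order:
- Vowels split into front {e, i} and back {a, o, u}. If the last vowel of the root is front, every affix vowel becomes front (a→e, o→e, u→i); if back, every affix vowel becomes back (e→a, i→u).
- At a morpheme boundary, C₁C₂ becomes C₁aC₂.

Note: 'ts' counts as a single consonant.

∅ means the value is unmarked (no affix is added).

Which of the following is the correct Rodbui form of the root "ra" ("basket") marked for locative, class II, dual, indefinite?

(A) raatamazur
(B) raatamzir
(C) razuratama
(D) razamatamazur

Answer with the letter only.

Attach number dual -a → raa.
Attach definiteness indefinite -t → raat.
Attach case locative -am → raatam.
Attach noun class class II -zir → raatamzir.
Apply vowel harmony: raatamzir → raatamzur.
Apply epenthesis: raatamzur → raatamazur.
So the correct form is raatamazur, option (A).
(D) razamatamazur is wrong: it uses plural instead of dual for number.
(B) raatamzir is wrong: it fails to apply the sound rule(s).
(C) razuratama is wrong: it has the affixes in the wrong order.

A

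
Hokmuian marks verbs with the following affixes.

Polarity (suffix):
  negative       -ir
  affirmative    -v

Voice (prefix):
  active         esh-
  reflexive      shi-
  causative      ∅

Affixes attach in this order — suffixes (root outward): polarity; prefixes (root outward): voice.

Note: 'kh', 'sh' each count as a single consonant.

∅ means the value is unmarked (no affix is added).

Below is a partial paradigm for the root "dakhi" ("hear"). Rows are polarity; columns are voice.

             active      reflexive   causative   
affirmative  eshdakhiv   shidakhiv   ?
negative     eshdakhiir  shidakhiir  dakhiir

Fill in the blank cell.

dakhiv

Attach polarity affirmative -v → dakhiv.
voice = causative: zero marking, form stays dakhiv.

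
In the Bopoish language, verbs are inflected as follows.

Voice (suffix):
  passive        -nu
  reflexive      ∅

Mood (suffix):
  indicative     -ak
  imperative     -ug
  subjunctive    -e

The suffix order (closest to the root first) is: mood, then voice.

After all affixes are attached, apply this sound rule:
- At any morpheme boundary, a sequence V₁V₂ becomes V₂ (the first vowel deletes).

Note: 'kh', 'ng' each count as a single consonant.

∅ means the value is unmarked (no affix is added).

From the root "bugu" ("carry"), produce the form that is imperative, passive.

bugugnu

Attach mood imperative -ug → buguug.
Attach voice passive -nu → buguugnu.
Apply vowel deletion: buguugnu → bugugnu.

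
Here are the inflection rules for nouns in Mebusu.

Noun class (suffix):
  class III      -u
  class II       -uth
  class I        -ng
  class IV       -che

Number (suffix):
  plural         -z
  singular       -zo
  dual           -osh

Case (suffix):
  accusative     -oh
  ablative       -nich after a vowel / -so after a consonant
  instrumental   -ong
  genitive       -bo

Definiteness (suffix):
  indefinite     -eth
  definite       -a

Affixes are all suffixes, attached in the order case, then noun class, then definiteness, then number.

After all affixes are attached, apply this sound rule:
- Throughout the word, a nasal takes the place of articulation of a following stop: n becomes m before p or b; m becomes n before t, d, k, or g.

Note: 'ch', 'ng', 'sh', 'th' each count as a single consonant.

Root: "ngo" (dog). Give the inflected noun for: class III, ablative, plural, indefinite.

ngonichuethz

Attach case ablative -nich (after vowel 'o') → ngonich.
Attach noun class class III -u → ngonichu.
Attach definiteness indefinite -eth → ngonichueth.
Attach number plural -z → ngonichuethz.
Nasal assimilation: no change.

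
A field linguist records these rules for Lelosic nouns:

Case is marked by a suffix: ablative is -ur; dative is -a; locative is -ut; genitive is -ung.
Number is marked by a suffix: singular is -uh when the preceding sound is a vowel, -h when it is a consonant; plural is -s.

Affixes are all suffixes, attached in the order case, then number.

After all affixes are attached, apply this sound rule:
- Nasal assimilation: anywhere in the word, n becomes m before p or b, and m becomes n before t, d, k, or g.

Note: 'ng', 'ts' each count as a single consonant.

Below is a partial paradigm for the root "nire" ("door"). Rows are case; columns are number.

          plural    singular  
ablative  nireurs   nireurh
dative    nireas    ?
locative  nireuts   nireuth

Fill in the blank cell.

Attach case dative -a → nirea.
Attach number singular -uh (after vowel 'a') → nireauh.
Nasal assimilation: no change.

nireauh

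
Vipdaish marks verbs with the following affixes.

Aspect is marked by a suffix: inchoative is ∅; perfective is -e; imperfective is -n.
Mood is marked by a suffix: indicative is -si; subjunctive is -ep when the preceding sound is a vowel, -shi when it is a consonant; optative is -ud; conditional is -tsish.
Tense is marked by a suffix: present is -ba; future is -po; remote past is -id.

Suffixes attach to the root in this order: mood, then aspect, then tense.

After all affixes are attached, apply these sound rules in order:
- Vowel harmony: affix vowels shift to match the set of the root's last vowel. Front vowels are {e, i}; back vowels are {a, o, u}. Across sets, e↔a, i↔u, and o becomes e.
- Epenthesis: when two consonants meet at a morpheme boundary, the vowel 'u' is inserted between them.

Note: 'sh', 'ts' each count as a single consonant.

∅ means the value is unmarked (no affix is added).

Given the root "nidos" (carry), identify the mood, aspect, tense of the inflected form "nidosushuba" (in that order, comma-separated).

Segment: nidos-shi-ba.
mood: -ep/shi → subjunctive.
aspect: ∅ → inchoative.
tense: -ba → present.

subjunctive, inchoative, present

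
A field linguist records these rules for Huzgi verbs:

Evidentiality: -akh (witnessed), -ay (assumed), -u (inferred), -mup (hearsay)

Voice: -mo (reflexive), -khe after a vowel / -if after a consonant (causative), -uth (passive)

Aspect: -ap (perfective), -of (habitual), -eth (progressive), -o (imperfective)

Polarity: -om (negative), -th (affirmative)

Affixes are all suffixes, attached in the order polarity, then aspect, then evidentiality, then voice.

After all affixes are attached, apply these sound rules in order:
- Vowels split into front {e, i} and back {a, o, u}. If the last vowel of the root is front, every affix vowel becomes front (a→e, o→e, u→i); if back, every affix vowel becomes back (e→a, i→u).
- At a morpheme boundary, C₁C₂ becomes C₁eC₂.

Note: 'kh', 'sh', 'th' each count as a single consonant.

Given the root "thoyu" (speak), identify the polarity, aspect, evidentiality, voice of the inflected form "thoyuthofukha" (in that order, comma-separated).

affirmative, habitual, inferred, causative

Segment: thoyu-th-of-u-khe.
polarity: -th → affirmative.
aspect: -of → habitual.
evidentiality: -u → inferred.
voice: -khe/if → causative.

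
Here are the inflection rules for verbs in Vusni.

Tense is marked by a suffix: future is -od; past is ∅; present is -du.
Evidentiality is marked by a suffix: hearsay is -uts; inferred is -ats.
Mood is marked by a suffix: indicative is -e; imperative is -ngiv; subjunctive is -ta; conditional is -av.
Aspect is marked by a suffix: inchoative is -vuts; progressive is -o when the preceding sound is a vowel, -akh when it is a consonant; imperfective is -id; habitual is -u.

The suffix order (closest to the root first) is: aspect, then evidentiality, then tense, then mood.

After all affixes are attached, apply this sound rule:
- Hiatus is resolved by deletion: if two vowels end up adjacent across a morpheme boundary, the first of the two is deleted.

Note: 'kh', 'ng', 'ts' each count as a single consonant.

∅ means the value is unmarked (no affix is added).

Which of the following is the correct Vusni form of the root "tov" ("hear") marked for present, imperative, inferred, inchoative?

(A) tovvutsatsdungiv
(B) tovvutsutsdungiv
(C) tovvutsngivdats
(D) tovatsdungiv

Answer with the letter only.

A

Attach aspect inchoative -vuts → tovvuts.
Attach evidentiality inferred -ats → tovvutsats.
Attach tense present -du → tovvutsatsdu.
Attach mood imperative -ngiv → tovvutsatsdungiv.
Vowel deletion: no change.
So the correct form is tovvutsatsdungiv, option (A).
(C) tovvutsngivdats is wrong: it has the affixes in the wrong order.
(B) tovvutsutsdungiv is wrong: it uses hearsay instead of inferred for evidentiality.
(D) tovatsdungiv is wrong: it uses habitual instead of inchoative for aspect.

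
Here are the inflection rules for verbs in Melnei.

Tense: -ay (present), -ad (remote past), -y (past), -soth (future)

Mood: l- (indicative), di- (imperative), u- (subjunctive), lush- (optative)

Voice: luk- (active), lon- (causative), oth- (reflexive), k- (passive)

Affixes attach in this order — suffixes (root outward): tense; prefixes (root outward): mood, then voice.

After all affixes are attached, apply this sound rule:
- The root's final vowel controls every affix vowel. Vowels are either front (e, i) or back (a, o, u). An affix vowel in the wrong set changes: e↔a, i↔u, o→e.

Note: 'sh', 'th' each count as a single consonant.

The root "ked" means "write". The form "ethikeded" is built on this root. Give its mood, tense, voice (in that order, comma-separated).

subjunctive, remote past, reflexive

Segment: oth-u-ked-ad.
mood: u- → subjunctive.
tense: -ad → remote past.
voice: oth- → reflexive.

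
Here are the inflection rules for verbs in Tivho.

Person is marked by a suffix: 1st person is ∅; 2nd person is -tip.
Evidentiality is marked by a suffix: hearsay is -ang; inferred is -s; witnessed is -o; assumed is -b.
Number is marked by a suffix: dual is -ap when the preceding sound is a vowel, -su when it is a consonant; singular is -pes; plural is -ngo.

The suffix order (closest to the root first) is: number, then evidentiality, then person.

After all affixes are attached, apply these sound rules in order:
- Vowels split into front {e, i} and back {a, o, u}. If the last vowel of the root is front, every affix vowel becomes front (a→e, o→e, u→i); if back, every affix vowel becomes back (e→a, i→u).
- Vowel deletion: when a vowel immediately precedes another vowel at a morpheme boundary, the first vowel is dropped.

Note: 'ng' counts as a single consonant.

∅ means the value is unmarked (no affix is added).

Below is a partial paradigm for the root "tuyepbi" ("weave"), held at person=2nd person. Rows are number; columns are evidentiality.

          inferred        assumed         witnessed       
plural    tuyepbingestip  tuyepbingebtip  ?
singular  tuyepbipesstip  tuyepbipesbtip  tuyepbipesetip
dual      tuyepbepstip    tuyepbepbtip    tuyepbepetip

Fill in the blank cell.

Attach number plural -ngo → tuyepbingo.
Attach evidentiality witnessed -o → tuyepbingoo.
Attach person 2nd person -tip → tuyepbingootip.
Apply vowel harmony: tuyepbingootip → tuyepbingeetip.
Apply vowel deletion: tuyepbingeetip → tuyepbingetip.

tuyepbingetip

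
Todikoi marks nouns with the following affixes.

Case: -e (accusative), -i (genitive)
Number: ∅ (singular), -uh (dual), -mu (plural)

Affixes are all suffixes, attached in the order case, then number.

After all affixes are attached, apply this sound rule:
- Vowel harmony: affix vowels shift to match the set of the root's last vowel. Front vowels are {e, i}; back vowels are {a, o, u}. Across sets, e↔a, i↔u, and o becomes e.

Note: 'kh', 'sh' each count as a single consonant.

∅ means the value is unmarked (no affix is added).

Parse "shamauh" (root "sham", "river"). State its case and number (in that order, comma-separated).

accusative, dual

Segment: sham-e-uh.
case: -e → accusative.
number: -uh → dual.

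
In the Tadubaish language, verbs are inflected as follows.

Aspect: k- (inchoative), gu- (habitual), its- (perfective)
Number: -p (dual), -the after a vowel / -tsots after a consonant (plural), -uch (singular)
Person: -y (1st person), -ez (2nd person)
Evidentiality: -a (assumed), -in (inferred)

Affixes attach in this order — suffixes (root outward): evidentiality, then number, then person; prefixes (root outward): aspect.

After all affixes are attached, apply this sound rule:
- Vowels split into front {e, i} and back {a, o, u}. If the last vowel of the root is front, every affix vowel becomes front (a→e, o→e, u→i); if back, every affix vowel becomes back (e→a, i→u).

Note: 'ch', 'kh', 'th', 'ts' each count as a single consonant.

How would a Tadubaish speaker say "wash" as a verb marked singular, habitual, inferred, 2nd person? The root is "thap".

guthapunuchaz

Attach evidentiality inferred -in → thapin.
Attach aspect habitual gu- → guthapin.
Attach number singular -uch → guthapinuch.
Attach person 2nd person -ez → guthapinuchez.
Apply vowel harmony: guthapinuchez → guthapunuchaz.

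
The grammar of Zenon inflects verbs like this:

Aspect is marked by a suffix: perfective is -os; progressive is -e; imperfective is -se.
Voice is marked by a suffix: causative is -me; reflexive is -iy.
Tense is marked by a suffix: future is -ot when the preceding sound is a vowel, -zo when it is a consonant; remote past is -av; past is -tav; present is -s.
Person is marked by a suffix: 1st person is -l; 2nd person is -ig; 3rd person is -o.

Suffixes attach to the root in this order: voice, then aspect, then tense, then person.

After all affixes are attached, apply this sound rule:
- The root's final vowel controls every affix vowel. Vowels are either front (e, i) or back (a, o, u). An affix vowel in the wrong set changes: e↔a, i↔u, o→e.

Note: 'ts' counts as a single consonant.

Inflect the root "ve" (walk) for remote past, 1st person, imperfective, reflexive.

Attach voice reflexive -iy → veiy.
Attach aspect imperfective -se → veiyse.
Attach tense remote past -av → veiyseav.
Attach person 1st person -l → veiyseavl.
Apply vowel harmony: veiyseavl → veiyseevl.

veiyseevl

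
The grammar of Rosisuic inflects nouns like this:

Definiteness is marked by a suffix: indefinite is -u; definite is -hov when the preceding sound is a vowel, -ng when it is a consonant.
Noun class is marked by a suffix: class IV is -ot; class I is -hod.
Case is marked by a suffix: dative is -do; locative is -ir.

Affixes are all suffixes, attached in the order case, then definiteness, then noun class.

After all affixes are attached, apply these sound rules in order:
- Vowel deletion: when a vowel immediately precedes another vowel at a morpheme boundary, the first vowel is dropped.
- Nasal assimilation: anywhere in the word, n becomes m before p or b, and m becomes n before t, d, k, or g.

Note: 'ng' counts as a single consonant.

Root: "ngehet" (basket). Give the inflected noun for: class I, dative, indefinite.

Attach case dative -do → ngehetdo.
Attach definiteness indefinite -u → ngehetdou.
Attach noun class class I -hod → ngehetdouhod.
Apply vowel deletion: ngehetdouhod → ngehetduhod.
Nasal assimilation: no change.

ngehetduhod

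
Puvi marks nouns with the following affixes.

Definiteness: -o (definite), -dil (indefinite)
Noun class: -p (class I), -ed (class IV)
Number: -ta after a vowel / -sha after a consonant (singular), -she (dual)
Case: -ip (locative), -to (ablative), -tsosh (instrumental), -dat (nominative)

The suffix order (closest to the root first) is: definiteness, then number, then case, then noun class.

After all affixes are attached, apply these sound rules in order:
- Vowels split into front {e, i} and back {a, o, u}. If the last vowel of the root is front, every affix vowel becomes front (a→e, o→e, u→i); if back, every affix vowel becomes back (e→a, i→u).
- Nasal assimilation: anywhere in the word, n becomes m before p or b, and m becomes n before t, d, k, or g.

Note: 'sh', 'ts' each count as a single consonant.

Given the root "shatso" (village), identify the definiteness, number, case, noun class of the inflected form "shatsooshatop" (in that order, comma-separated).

Segment: shatso-o-she-to-p.
definiteness: -o → definite.
number: -she → dual.
case: -to → ablative.
noun class: -p → class I.

definite, dual, ablative, class I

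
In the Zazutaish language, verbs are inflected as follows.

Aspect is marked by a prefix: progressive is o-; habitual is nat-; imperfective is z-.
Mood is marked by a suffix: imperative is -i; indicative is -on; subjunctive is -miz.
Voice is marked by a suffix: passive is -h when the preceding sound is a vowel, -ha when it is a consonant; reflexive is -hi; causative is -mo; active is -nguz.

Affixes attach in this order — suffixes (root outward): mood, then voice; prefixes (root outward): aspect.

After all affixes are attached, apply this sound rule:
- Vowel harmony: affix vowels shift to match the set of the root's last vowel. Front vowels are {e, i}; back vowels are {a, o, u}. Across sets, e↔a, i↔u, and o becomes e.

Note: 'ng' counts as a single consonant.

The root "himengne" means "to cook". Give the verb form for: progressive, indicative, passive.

Attach aspect progressive o- → ohimengne.
Attach mood indicative -on → ohimengneon.
Attach voice passive -ha (after consonant 'n') → ohimengneonha.
Apply vowel harmony: ohimengneonha → ehimengneenhe.

ehimengneenhe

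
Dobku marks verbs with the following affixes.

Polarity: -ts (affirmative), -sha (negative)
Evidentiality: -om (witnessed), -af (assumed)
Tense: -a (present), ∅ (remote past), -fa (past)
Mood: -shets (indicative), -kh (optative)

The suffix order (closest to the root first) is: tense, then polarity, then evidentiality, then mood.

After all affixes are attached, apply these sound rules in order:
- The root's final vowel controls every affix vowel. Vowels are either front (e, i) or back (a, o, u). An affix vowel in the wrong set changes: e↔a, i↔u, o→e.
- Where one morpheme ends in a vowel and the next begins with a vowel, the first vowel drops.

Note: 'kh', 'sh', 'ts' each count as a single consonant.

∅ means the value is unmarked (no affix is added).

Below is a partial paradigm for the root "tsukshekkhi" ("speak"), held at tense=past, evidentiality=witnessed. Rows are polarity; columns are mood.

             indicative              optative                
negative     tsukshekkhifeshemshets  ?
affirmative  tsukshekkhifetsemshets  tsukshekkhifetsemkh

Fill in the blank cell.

Attach tense past -fa → tsukshekkhifa.
Attach polarity negative -sha → tsukshekkhifasha.
Attach evidentiality witnessed -om → tsukshekkhifashaom.
Attach mood optative -kh → tsukshekkhifashaomkh.
Apply vowel harmony: tsukshekkhifashaomkh → tsukshekkhifesheemkh.
Apply vowel deletion: tsukshekkhifesheemkh → tsukshekkhifeshemkh.

tsukshekkhifeshemkh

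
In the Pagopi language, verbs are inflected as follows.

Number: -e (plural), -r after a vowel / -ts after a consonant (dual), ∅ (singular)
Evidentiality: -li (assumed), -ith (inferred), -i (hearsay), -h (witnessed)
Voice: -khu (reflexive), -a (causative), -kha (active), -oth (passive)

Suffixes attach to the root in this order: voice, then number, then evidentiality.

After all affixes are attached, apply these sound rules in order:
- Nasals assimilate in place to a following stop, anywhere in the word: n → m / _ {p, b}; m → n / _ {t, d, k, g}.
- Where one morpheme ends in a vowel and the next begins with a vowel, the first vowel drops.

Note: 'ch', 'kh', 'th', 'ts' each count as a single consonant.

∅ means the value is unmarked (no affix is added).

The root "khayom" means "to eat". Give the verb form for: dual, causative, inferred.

Attach voice causative -a → khayoma.
Attach number dual -r (after vowel 'a') → khayomar.
Attach evidentiality inferred -ith → khayomarith.
Nasal assimilation: no change.
Vowel deletion: no change.

khayomarith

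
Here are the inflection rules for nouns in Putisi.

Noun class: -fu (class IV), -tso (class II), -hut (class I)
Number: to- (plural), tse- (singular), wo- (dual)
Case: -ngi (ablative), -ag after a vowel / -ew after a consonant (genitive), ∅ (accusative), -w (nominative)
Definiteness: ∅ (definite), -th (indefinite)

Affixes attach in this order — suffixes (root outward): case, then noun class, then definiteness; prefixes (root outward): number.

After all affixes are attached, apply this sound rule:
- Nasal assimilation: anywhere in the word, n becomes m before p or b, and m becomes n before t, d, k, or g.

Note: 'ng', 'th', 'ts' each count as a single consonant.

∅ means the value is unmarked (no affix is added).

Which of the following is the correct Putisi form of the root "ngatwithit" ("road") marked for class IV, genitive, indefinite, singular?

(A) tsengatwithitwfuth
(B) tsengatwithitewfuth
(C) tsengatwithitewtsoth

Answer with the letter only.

B

Attach case genitive -ew (after consonant 't') → ngatwithitew.
Attach noun class class IV -fu → ngatwithitewfu.
Attach number singular tse- → tsengatwithitewfu.
Attach definiteness indefinite -th → tsengatwithitewfuth.
Nasal assimilation: no change.
So the correct form is tsengatwithitewfuth, option (B).
(C) tsengatwithitewtsoth is wrong: it uses class II instead of class IV for noun class.
(A) tsengatwithitwfuth is wrong: it uses nominative instead of genitive for case.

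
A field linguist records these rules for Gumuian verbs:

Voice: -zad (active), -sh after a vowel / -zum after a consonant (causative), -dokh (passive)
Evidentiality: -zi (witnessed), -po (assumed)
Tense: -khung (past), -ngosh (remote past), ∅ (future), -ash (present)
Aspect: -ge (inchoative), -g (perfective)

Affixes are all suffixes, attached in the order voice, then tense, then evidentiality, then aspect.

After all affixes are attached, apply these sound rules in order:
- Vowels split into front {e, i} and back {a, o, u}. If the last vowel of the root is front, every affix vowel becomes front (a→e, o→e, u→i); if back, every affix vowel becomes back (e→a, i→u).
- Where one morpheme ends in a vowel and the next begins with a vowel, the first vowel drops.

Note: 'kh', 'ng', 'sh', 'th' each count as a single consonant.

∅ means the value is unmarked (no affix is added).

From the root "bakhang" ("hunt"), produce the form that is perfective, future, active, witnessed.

bakhangzadzug

Attach voice active -zad → bakhangzad.
tense = future: zero marking, form stays bakhangzad.
Attach evidentiality witnessed -zi → bakhangzadzi.
Attach aspect perfective -g → bakhangzadzig.
Apply vowel harmony: bakhangzadzig → bakhangzadzug.
Vowel deletion: no change.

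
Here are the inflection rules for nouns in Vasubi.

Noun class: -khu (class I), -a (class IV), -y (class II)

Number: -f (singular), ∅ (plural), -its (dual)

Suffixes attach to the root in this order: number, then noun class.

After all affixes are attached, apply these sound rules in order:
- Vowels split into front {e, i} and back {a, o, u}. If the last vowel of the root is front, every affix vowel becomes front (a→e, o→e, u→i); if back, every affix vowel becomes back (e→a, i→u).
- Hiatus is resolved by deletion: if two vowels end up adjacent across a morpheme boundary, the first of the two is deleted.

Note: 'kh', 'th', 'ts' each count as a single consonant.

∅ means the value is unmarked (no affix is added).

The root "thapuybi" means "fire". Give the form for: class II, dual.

thapuybitsy

Attach number dual -its → thapuybiits.
Attach noun class class II -y → thapuybiitsy.
Vowel harmony: no change.
Apply vowel deletion: thapuybiitsy → thapuybitsy.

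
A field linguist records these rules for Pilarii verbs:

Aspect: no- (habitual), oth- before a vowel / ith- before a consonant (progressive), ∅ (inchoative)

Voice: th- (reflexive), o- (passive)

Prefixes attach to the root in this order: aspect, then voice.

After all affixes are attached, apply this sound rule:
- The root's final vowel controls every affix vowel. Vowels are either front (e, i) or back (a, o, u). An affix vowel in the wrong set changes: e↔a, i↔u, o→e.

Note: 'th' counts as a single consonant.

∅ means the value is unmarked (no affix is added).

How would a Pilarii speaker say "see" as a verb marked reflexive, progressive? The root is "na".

Attach aspect progressive ith- (before consonant 'n') → ithna.
Attach voice reflexive th- → thithna.
Apply vowel harmony: thithna → thuthna.

thuthna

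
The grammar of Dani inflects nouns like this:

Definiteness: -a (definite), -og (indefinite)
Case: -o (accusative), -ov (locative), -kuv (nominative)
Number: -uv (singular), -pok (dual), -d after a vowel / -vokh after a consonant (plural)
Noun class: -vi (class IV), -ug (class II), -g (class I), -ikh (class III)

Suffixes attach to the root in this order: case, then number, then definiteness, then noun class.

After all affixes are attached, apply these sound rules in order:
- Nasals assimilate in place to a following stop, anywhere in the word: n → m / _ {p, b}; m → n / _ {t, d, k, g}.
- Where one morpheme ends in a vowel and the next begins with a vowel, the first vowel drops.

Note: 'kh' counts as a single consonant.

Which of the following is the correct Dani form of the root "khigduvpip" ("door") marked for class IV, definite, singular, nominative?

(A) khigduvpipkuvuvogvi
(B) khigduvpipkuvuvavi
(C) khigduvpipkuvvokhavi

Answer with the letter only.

Attach case nominative -kuv → khigduvpipkuv.
Attach number singular -uv → khigduvpipkuvuv.
Attach definiteness definite -a → khigduvpipkuvuva.
Attach noun class class IV -vi → khigduvpipkuvuvavi.
Nasal assimilation: no change.
Vowel deletion: no change.
So the correct form is khigduvpipkuvuvavi, option (B).
(A) khigduvpipkuvuvogvi is wrong: it uses indefinite instead of definite for definiteness.
(C) khigduvpipkuvvokhavi is wrong: it uses plural instead of singular for number.

B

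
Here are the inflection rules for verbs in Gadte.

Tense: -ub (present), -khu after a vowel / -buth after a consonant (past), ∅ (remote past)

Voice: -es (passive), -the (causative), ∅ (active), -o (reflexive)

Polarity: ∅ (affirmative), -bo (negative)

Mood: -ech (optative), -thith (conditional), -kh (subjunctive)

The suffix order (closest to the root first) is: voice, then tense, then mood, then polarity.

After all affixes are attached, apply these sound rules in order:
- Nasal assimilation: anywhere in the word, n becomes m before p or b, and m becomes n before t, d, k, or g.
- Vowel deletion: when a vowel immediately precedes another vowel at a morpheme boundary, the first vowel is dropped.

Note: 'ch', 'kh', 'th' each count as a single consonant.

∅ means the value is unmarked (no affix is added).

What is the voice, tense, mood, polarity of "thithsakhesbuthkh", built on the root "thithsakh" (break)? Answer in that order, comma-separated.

Segment: thithsakh-es-buth-kh.
voice: -es → passive.
tense: -khu/buth → past.
mood: -kh → subjunctive.
polarity: ∅ → affirmative.

passive, past, subjunctive, affirmative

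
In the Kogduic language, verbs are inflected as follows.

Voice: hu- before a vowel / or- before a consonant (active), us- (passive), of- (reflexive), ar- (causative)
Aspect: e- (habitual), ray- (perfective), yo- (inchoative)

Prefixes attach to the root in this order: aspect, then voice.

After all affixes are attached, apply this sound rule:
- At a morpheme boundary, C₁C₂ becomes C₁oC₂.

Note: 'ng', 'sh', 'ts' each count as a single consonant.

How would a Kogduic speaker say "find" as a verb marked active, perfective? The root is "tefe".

Attach aspect perfective ray- → raytefe.
Attach voice active or- (before consonant 'r') → orraytefe.
Apply epenthesis: orraytefe → ororayotefe.

ororayotefe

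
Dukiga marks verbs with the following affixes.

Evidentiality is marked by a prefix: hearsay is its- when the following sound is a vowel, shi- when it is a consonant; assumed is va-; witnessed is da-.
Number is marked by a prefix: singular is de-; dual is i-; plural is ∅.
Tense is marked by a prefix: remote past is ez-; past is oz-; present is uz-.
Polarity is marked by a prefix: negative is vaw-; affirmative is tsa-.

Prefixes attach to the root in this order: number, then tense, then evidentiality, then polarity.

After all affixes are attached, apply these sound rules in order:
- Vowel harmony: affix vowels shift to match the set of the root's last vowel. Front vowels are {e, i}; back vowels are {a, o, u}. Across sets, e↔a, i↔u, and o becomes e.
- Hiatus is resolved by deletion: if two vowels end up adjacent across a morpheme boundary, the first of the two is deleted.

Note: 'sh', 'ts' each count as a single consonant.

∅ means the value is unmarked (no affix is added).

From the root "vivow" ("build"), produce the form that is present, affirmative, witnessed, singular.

Attach number singular de- → devivow.
Attach tense present uz- → uzdevivow.
Attach evidentiality witnessed da- → dauzdevivow.
Attach polarity affirmative tsa- → tsadauzdevivow.
Apply vowel harmony: tsadauzdevivow → tsadauzdavivow.
Apply vowel deletion: tsadauzdavivow → tsaduzdavivow.

tsaduzdavivow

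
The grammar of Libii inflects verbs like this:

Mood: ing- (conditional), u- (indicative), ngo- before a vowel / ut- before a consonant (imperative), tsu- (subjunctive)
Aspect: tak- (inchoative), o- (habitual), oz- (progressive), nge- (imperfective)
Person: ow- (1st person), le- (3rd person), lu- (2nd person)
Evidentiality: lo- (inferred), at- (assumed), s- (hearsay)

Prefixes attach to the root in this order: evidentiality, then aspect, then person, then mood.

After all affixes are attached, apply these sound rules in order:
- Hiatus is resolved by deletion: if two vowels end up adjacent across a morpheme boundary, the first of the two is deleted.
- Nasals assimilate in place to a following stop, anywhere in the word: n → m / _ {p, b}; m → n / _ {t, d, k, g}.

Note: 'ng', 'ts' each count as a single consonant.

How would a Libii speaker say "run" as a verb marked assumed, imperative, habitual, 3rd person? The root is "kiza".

utlatkiza

Attach evidentiality assumed at- → atkiza.
Attach aspect habitual o- → oatkiza.
Attach person 3rd person le- → leoatkiza.
Attach mood imperative ut- (before consonant 'l') → utleoatkiza.
Apply vowel deletion: utleoatkiza → utlatkiza.
Nasal assimilation: no change.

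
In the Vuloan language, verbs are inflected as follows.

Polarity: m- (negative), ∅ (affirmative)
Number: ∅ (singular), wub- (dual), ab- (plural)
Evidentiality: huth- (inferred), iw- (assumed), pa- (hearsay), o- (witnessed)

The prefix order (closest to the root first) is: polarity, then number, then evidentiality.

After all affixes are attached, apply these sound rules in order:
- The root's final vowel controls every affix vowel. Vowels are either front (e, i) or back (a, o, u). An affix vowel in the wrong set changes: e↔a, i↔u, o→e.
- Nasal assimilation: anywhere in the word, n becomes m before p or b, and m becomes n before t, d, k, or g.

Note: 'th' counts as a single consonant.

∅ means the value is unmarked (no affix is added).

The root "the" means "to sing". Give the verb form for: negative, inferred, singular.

Attach polarity negative m- → mthe.
number = singular: zero marking, form stays mthe.
Attach evidentiality inferred huth- → huthmthe.
Apply vowel harmony: huthmthe → hithmthe.
Nasal assimilation: no change.

hithmthe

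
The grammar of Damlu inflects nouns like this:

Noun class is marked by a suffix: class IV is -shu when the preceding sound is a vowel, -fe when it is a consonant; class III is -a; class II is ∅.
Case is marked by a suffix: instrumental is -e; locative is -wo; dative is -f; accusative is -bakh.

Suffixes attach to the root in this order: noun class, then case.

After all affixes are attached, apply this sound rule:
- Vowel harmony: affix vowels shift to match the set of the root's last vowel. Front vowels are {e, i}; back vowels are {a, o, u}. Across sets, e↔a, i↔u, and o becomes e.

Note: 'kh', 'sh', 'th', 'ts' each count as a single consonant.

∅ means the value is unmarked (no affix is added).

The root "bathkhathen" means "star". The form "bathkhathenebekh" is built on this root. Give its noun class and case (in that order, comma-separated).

Segment: bathkhathen-a-bakh.
noun class: -a → class III.
case: -bakh → accusative.

class III, accusative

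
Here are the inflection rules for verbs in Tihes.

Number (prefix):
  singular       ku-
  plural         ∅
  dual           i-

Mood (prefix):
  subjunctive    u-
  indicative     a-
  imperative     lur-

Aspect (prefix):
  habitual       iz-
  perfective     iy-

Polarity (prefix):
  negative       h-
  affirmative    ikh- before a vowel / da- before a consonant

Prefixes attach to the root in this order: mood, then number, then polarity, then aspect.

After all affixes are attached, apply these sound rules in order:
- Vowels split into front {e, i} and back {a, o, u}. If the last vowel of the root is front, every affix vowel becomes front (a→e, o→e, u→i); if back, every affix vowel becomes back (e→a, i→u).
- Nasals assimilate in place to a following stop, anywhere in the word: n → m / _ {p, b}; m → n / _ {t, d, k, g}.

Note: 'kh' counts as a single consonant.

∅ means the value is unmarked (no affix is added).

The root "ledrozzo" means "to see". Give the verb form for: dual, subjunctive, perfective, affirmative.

Attach mood subjunctive u- → uledrozzo.
Attach number dual i- → iuledrozzo.
Attach polarity affirmative ikh- (before vowel 'i') → ikhiuledrozzo.
Attach aspect perfective iy- → iyikhiuledrozzo.
Apply vowel harmony: iyikhiuledrozzo → uyukhuuledrozzo.
Nasal assimilation: no change.

uyukhuuledrozzo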